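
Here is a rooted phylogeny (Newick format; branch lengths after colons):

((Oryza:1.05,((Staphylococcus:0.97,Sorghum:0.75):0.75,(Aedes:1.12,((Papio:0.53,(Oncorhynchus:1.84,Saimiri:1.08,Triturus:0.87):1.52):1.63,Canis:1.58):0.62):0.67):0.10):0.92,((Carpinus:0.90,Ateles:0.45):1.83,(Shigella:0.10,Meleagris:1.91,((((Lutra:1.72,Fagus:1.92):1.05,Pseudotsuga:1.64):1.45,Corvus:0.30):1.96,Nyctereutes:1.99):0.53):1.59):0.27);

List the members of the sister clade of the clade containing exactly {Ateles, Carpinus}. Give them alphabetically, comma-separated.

Corvus, Fagus, Lutra, Meleagris, Nyctereutes, Pseudotsuga, Shigella

The clade containing exactly {Ateles, Carpinus} attaches to the tree at the node subtending ((Carpinus,Ateles),(Shigella,Meleagris,((((Lutra,Fagus),Pseudotsuga),Corvus),Nyctereutes))).
The other lineage descending from that same node — the sister group — is (Shigella,Meleagris,((((Lutra,Fagus),Pseudotsuga),Corvus),Nyctereutes)); its 7 tips in alphabetical order are the answer.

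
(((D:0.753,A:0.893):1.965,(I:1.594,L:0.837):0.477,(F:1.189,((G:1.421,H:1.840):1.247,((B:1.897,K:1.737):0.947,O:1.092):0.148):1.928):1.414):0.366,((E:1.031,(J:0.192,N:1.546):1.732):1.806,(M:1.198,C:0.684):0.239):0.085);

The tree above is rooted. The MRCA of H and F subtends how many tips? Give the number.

6

The MRCA of H and F is the node subtending (F,((G,H),((B,K),O))).
That clade contains 6 terminal taxa: B, F, G, H, K, O.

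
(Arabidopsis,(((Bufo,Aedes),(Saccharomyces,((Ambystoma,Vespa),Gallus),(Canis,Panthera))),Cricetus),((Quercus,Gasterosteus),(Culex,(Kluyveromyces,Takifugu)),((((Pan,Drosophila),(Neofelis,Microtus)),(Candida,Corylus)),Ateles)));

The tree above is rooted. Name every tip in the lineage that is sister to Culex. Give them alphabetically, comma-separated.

Culex attaches to the tree at the node subtending (Culex,(Kluyveromyces,Takifugu)).
The other lineage descending from that same node — the sister group — is (Kluyveromyces,Takifugu); its 2 tips in alphabetical order are the answer.

Kluyveromyces, Takifugu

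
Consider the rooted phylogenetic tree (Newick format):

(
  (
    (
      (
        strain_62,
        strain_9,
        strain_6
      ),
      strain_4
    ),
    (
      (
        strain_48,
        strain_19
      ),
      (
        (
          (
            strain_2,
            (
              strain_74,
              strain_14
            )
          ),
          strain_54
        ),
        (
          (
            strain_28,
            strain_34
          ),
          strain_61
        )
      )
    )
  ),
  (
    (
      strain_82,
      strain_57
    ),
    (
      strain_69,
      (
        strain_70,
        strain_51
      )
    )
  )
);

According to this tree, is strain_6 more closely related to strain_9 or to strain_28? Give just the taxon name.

The MRCA of strain_6 and strain_9 subtends (strain_62,strain_9,strain_6) (3 taxa).
The MRCA of strain_6 and strain_28 subtends (((strain_62,strain_9,strain_6),strain_4),((strain_48,strain_19),(((strain_2,(strain_74,strain_14)),strain_54),((strain_28,strain_34),strain_61)))) (13 taxa).
The first is nested inside the second, so strain_6 shares a more recent common ancestor with strain_9.

strain_9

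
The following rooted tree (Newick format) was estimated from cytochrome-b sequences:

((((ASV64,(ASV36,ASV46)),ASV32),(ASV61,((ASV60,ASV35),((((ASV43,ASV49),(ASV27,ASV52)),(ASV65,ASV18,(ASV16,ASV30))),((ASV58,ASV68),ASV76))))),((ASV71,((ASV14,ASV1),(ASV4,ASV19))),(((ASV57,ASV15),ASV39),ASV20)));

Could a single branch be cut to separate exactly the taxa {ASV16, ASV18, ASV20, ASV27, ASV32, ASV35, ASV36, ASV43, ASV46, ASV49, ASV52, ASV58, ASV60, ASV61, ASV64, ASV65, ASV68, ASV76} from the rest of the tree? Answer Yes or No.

The MRCA of the listed taxa is the root, so the smallest clade containing them is the whole tree.
That clade also contains ASV1, ASV14, ASV15, ASV19, ASV30, ASV39, ASV4, ASV57, ASV71, which are not in the proposed group, so the group is not monophyletic.

No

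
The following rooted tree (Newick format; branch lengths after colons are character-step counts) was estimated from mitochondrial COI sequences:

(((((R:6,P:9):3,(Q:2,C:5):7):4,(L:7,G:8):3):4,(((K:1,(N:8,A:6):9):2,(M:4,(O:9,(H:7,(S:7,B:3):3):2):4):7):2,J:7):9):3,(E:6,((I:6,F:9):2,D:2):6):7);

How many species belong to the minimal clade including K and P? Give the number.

The MRCA of K and P is the node subtending ((((R,P),(Q,C)),(L,G)),(((K,(N,A)),(M,(O,(H,(S,B))))),J)).
That clade contains 15 terminal taxa: A, B, C, G, H, J, K, L, M, N, O, P, Q, R, S.

15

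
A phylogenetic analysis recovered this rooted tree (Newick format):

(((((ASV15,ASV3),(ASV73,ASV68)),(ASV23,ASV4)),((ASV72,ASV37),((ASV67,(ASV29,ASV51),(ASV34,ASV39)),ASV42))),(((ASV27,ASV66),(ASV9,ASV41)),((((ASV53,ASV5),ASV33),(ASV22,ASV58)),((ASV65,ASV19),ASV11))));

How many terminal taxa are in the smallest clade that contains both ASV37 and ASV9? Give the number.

The MRCA of ASV37 and ASV9 is the root, so the clade is the entire tree.
That clade contains 26 terminal taxa: ASV11, ASV15, ASV19, ASV22, ASV23, ASV27, ASV29, ASV3, ASV33, ASV34, ASV37, ASV39, ASV4, ASV41, ASV42, ASV5, ASV51, ASV53, ASV58, ASV65, ASV66, ASV67, ASV68, ASV72, ASV73, ASV9.

26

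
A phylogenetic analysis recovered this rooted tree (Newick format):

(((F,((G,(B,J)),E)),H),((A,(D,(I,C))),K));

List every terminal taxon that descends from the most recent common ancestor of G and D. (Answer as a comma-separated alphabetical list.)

A, B, C, D, E, F, G, H, I, J, K

Tracing G: it sits inside (G,(B,J)).
Tracing D: it sits inside (D,(I,C)).
The smallest clade enclosing both is the whole tree (their MRCA is the root), so the answer is all 11 tips in alphabetical order.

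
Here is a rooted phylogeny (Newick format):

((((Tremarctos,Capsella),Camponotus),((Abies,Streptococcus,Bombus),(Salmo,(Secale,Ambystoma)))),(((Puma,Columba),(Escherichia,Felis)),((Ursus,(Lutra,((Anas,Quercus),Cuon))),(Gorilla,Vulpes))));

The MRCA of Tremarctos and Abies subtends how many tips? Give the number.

9

The MRCA of Tremarctos and Abies is the node subtending (((Tremarctos,Capsella),Camponotus),((Abies,Streptococcus,Bombus),(Salmo,(Secale,Ambystoma)))).
That clade contains 9 terminal taxa: Abies, Ambystoma, Bombus, Camponotus, Capsella, Salmo, Secale, Streptococcus, Tremarctos.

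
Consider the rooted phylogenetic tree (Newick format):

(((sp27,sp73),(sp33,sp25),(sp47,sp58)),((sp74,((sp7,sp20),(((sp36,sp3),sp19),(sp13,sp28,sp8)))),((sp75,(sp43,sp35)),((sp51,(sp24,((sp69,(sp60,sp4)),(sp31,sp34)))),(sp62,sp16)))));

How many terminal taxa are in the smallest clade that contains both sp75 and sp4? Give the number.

12

The MRCA of sp75 and sp4 is the node subtending ((sp75,(sp43,sp35)),((sp51,(sp24,((sp69,(sp60,sp4)),(sp31,sp34)))),(sp62,sp16))).
That clade contains 12 terminal taxa: sp16, sp24, sp31, sp34, sp35, sp4, sp43, sp51, sp60, sp62, sp69, sp75.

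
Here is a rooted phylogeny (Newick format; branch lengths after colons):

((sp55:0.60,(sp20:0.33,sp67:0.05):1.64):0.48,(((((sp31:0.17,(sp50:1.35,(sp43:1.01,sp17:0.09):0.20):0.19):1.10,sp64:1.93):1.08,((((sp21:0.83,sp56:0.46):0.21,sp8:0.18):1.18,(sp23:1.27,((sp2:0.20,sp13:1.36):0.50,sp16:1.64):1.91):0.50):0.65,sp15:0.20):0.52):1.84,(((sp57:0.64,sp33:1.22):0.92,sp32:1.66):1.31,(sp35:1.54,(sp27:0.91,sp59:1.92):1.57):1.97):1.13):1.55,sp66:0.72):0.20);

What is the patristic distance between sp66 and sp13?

9.55

The path runs sp66 → … → MRCA → … → sp13; the MRCA is the node subtending (((((sp31,(sp50,(sp43,sp17))),sp64),((((sp21,sp56),sp8),(sp23,((sp2,sp13),sp16))),sp15)),(((sp57,sp33),sp32),(sp35,(sp27,sp59)))),sp66).
Branch lengths along that path: 0.72 + 1.55 + 1.84 + 0.52 + 0.65 + 0.50 + 1.91 + 0.50 + 1.36 = 9.55.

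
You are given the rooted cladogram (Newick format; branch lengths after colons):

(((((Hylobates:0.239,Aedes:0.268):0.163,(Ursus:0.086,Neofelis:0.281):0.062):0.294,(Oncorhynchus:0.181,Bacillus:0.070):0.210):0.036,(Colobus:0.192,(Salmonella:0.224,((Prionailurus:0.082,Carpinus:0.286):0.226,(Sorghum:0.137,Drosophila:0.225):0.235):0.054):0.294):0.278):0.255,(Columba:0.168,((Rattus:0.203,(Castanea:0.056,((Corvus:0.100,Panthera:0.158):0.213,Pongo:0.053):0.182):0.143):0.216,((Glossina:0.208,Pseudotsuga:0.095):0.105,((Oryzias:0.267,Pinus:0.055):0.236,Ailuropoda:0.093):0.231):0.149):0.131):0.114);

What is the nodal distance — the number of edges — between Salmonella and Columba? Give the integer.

6

The MRCA of Salmonella and Columba is the root of the tree.
From Salmonella up to that node: 4 branches. From Columba up to the same node: 2 branches. Total: 4 + 2 = 6.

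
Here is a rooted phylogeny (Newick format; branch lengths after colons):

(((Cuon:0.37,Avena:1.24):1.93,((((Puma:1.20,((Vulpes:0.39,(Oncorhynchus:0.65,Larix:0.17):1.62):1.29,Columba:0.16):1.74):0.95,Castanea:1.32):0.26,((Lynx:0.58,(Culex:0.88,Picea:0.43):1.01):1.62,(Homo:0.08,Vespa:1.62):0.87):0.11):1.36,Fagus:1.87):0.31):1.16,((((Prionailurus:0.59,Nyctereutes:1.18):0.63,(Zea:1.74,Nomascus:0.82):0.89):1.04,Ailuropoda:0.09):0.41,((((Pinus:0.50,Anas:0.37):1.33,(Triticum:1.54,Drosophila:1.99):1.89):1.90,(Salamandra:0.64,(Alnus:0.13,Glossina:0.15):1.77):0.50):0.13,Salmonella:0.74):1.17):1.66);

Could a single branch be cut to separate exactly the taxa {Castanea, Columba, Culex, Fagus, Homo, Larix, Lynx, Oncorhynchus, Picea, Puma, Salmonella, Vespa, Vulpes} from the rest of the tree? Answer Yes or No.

The MRCA of the listed taxa is the root, so the smallest clade containing them is the whole tree.
That clade also contains Ailuropoda, Alnus, Anas, Avena, Cuon, Drosophila, Glossina, Nomascus, Nyctereutes, Pinus, Prionailurus, Salamandra, Triticum, Zea, which are not in the proposed group, so the group is not monophyletic.

No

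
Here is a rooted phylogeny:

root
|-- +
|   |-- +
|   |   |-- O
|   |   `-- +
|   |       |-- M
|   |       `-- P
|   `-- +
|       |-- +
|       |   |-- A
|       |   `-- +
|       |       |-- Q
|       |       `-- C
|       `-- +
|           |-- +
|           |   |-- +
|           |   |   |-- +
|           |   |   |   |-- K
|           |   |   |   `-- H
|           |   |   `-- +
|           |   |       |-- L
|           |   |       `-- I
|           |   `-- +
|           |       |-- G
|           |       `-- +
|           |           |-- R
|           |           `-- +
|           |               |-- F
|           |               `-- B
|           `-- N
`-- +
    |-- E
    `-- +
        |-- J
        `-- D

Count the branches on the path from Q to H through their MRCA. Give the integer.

The MRCA of Q and H is the node subtending ((A,(Q,C)),((((K,H),(L,I)),(G,(R,(F,B)))),N)).
From Q up to that node: 3 branches. From H up to the same node: 5 branches. Total: 3 + 5 = 8.

8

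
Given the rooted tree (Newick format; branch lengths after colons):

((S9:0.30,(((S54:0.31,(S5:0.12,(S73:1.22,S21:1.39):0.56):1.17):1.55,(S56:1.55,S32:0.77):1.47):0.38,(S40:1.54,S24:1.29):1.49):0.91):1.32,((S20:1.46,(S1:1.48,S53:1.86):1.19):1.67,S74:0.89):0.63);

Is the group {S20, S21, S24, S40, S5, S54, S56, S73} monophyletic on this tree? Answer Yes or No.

The MRCA of the listed taxa is the root, so the smallest clade containing them is the whole tree.
That clade also contains S1, S32, S53, S74, S9, which are not in the proposed group, so the group is not monophyletic.

No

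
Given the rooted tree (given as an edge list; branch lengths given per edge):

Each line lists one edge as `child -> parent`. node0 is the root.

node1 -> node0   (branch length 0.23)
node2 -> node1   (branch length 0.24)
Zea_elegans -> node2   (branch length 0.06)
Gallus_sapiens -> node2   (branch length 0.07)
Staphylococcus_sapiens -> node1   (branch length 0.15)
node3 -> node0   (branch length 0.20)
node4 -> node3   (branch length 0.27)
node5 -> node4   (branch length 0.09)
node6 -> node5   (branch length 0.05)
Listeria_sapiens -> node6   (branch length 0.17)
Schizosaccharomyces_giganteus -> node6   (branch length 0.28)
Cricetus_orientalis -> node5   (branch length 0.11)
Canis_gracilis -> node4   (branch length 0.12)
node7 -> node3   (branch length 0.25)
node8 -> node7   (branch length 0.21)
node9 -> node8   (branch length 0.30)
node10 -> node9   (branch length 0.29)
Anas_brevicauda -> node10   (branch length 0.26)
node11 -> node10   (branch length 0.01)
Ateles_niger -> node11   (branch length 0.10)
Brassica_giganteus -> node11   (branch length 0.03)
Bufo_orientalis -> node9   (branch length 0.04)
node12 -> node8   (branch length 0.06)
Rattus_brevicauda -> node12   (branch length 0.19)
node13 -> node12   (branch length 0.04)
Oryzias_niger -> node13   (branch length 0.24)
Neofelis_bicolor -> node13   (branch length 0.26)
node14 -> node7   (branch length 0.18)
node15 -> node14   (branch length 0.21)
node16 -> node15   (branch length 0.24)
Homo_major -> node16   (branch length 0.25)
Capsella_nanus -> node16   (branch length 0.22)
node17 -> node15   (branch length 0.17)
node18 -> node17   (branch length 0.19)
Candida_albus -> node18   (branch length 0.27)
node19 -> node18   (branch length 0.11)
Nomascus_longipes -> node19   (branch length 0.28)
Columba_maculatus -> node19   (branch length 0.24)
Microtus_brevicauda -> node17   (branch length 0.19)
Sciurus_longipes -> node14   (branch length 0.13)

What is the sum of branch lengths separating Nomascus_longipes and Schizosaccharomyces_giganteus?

2.08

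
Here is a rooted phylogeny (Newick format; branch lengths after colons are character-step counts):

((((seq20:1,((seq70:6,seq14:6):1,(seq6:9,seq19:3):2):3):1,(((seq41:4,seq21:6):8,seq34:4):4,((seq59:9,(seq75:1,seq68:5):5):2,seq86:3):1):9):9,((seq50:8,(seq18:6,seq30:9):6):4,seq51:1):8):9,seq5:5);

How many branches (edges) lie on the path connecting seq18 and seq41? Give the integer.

The MRCA of seq18 and seq41 is the node subtending (((seq20,((seq70,seq14),(seq6,seq19))),(((seq41,seq21),seq34),((seq59,(seq75,seq68)),seq86))),((seq50,(seq18,seq30)),seq51)).
From seq18 up to that node: 4 branches. From seq41 up to the same node: 5 branches. Total: 4 + 5 = 9.

9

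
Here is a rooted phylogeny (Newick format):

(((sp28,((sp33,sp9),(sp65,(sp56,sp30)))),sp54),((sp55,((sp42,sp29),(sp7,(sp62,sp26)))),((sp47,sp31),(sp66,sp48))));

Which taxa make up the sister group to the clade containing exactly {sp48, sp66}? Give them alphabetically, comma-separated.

sp31, sp47

The clade containing exactly {sp48, sp66} attaches to the tree at the node subtending ((sp47,sp31),(sp66,sp48)).
The other lineage descending from that same node — the sister group — is (sp47,sp31); its 2 tips in alphabetical order are the answer.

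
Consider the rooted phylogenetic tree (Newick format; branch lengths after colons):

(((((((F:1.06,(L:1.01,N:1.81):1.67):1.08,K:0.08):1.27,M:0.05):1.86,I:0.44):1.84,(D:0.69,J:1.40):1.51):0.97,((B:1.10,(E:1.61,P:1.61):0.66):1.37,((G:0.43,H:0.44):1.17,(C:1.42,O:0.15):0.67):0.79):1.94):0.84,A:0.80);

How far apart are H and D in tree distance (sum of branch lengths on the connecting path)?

7.51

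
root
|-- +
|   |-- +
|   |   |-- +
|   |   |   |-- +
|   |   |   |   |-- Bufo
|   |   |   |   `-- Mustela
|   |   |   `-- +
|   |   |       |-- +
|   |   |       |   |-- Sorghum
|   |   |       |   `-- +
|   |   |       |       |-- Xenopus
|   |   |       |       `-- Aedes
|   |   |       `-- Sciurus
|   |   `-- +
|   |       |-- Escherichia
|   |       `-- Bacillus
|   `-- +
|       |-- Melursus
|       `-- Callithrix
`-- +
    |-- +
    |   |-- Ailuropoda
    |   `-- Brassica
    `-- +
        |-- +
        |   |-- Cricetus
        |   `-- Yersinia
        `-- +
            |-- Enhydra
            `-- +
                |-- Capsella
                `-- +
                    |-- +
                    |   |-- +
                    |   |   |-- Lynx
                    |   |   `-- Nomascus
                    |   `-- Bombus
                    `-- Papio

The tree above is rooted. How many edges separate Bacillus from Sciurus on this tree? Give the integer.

The MRCA of Bacillus and Sciurus is the node subtending (((Bufo,Mustela),((Sorghum,(Xenopus,Aedes)),Sciurus)),(Escherichia,Bacillus)).
From Bacillus up to that node: 2 branches. From Sciurus up to the same node: 3 branches. Total: 2 + 3 = 5.

5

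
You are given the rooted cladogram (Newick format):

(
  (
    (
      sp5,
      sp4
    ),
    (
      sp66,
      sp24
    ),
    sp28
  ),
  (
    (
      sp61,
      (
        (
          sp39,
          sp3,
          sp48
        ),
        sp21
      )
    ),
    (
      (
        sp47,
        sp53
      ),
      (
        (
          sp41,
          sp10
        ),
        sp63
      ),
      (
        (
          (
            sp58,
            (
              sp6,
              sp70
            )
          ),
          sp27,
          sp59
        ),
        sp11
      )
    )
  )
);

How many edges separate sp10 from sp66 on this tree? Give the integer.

8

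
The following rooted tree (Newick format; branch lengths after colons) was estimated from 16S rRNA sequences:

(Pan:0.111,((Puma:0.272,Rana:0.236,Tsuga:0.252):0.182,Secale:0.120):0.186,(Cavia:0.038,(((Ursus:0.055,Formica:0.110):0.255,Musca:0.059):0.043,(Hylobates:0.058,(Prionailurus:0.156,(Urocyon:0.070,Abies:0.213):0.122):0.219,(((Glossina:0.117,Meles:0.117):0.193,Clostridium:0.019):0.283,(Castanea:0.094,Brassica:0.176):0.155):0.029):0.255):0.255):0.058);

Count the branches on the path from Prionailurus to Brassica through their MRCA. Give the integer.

5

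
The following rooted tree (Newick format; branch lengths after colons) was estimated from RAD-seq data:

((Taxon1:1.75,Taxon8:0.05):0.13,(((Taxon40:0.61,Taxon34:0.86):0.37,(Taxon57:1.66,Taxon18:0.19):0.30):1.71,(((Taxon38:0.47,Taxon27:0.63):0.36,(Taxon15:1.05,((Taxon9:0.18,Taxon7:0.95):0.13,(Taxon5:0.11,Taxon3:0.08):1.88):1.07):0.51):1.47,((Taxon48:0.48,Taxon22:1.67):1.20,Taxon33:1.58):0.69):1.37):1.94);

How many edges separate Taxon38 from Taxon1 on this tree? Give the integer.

7

The MRCA of Taxon38 and Taxon1 is the root of the tree.
From Taxon38 up to that node: 5 branches. From Taxon1 up to the same node: 2 branches. Total: 5 + 2 = 7.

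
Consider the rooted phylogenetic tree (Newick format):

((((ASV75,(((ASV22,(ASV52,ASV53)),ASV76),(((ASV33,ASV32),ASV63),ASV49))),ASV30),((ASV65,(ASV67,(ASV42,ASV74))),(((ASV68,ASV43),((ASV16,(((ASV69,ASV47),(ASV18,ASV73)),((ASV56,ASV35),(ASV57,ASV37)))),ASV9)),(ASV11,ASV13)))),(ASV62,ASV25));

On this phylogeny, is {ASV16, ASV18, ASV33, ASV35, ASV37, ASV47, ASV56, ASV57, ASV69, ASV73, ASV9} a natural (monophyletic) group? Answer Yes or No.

The MRCA of the listed taxa subtends (((ASV75,(((ASV22,(ASV52,ASV53)),ASV76),(((ASV33,ASV32),ASV63),ASV49))),ASV30),((ASV65,(ASV67,(ASV42,ASV74))),(((ASV68,ASV43),((ASV16,(((ASV69,ASV47),(ASV18,ASV73)),((ASV56,ASV35),(ASV57,ASV37)))),ASV9)),(ASV11,ASV13)))).
That clade also contains ASV11, ASV13, ASV22, ASV30, ASV32, ASV42, ASV43, ASV49, ASV52, ASV53, ASV63, ASV65, ASV67, ASV68, ASV74, ASV75, ASV76, which are not in the proposed group, so the group is not monophyletic.

No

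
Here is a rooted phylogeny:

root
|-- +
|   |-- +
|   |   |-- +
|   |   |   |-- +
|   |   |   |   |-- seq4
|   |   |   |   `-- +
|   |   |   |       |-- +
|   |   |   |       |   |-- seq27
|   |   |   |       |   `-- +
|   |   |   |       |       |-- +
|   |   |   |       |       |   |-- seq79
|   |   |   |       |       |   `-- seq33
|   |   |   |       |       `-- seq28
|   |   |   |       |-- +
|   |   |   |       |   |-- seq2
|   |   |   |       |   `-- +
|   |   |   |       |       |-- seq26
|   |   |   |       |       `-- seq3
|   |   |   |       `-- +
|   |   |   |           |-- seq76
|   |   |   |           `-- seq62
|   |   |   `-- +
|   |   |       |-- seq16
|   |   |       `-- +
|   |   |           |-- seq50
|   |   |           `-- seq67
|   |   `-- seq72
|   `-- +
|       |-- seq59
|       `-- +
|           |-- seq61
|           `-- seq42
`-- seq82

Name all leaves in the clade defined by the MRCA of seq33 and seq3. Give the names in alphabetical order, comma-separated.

Tracing seq33: it sits inside (seq79,seq33).
Tracing seq3: it sits inside (seq26,seq3).
The smallest clade enclosing both is ((seq27,((seq79,seq33),seq28)),(seq2,(seq26,seq3)),(seq76,seq62)); the answer is its 9 terminal taxa in alphabetical order.

seq2, seq26, seq27, seq28, seq3, seq33, seq62, seq76, seq79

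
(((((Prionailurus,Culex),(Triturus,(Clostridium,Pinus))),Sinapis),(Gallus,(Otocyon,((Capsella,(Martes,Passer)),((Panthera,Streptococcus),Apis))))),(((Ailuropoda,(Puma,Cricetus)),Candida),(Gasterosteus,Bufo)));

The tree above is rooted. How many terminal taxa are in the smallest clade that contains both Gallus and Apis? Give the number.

8

The MRCA of Gallus and Apis is the node subtending (Gallus,(Otocyon,((Capsella,(Martes,Passer)),((Panthera,Streptococcus),Apis)))).
That clade contains 8 terminal taxa: Apis, Capsella, Gallus, Martes, Otocyon, Panthera, Passer, Streptococcus.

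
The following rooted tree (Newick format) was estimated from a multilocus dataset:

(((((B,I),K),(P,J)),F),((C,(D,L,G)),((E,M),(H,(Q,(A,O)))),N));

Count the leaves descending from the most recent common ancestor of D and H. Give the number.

11

The MRCA of D and H is the node subtending ((C,(D,L,G)),((E,M),(H,(Q,(A,O)))),N).
That clade contains 11 terminal taxa: A, C, D, E, G, H, L, M, N, O, Q.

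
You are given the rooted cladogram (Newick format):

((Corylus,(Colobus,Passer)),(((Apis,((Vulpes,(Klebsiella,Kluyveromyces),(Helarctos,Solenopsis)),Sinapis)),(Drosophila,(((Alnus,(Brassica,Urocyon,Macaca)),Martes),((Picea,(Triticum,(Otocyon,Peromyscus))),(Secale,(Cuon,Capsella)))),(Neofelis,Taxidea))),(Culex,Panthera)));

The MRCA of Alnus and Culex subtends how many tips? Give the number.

24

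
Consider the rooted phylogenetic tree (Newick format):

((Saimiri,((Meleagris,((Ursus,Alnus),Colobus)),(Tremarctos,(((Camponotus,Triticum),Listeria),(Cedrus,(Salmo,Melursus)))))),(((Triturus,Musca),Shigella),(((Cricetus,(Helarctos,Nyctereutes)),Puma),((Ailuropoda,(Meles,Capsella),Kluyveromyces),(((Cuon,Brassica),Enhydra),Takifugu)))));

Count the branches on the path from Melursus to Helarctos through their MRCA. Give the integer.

The MRCA of Melursus and Helarctos is the root of the tree.
From Melursus up to that node: 7 branches. From Helarctos up to the same node: 6 branches. Total: 7 + 6 = 13.

13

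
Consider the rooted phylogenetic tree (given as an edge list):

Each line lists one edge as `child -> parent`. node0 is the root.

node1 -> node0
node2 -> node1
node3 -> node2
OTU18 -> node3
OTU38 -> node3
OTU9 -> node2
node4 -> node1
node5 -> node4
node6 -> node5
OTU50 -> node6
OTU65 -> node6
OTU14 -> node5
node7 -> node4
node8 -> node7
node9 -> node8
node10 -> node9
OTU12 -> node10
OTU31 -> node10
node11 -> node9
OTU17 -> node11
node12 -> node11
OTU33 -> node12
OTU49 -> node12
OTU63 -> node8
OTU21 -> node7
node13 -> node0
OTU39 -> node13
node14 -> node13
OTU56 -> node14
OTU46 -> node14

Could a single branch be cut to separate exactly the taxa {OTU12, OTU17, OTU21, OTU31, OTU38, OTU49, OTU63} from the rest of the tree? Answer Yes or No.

No

The MRCA of the listed taxa subtends (((OTU18,OTU38),OTU9),(((OTU50,OTU65),OTU14),((((OTU12,OTU31),(OTU17,(OTU33,OTU49))),OTU63),OTU21))).
That clade also contains OTU14, OTU18, OTU33, OTU50, OTU65, OTU9, which are not in the proposed group, so the group is not monophyletic.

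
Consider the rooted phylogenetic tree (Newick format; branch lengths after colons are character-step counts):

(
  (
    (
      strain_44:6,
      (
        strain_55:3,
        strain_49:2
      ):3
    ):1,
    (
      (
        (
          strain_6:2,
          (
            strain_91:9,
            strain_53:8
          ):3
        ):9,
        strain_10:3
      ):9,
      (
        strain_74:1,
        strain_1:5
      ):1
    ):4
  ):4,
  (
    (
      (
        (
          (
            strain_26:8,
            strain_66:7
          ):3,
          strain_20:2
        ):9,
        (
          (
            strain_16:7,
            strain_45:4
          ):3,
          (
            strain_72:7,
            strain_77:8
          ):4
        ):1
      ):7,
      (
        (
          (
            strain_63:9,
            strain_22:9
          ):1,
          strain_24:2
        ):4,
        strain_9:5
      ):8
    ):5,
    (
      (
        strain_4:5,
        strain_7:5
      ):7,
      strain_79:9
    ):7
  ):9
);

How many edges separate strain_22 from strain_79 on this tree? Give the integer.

The MRCA of strain_22 and strain_79 is the node subtending (((((strain_26,strain_66),strain_20),((strain_16,strain_45),(strain_72,strain_77))),(((strain_63,strain_22),strain_24),strain_9)),((strain_4,strain_7),strain_79)).
From strain_22 up to that node: 5 branches. From strain_79 up to the same node: 2 branches. Total: 5 + 2 = 7.

7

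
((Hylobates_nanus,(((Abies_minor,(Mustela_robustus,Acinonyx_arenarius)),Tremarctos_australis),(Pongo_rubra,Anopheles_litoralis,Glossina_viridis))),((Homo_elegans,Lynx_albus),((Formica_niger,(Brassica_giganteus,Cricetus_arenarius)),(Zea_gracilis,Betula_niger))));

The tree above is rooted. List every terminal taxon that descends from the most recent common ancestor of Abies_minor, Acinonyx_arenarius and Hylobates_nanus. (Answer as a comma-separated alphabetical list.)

Abies_minor, Acinonyx_arenarius, Anopheles_litoralis, Glossina_viridis, Hylobates_nanus, Mustela_robustus, Pongo_rubra, Tremarctos_australis

Tracing Abies_minor: it sits inside (Abies_minor,(Mustela_robustus,Acinonyx_arenarius)).
Tracing Acinonyx_arenarius: it sits inside (Mustela_robustus,Acinonyx_arenarius).
Tracing Hylobates_nanus: it sits inside (Hylobates_nanus,(((Abies_minor,(Mustela_robustus,Acinonyx_arenarius)),Tremarctos_australis),(Pongo_rubra,Anopheles_litoralis,Glossina_viridis))).
The smallest clade enclosing all 3 is (Hylobates_nanus,(((Abies_minor,(Mustela_robustus,Acinonyx_arenarius)),Tremarctos_australis),(Pongo_rubra,Anopheles_litoralis,Glossina_viridis))); the answer is its 8 terminal taxa in alphabetical order.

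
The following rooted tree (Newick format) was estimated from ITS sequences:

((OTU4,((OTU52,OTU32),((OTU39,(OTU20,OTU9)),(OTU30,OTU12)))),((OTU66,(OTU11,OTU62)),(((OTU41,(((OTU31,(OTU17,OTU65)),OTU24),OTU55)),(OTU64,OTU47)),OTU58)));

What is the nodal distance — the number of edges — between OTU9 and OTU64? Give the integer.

The MRCA of OTU9 and OTU64 is the root of the tree.
From OTU9 up to that node: 6 branches. From OTU64 up to the same node: 5 branches. Total: 6 + 5 = 11.

11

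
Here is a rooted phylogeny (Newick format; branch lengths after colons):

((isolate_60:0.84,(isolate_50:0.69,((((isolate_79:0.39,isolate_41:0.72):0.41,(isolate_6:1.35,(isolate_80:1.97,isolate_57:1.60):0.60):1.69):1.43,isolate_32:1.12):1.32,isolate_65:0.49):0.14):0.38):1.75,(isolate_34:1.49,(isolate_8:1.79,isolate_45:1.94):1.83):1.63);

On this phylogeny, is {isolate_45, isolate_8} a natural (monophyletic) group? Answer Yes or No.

Yes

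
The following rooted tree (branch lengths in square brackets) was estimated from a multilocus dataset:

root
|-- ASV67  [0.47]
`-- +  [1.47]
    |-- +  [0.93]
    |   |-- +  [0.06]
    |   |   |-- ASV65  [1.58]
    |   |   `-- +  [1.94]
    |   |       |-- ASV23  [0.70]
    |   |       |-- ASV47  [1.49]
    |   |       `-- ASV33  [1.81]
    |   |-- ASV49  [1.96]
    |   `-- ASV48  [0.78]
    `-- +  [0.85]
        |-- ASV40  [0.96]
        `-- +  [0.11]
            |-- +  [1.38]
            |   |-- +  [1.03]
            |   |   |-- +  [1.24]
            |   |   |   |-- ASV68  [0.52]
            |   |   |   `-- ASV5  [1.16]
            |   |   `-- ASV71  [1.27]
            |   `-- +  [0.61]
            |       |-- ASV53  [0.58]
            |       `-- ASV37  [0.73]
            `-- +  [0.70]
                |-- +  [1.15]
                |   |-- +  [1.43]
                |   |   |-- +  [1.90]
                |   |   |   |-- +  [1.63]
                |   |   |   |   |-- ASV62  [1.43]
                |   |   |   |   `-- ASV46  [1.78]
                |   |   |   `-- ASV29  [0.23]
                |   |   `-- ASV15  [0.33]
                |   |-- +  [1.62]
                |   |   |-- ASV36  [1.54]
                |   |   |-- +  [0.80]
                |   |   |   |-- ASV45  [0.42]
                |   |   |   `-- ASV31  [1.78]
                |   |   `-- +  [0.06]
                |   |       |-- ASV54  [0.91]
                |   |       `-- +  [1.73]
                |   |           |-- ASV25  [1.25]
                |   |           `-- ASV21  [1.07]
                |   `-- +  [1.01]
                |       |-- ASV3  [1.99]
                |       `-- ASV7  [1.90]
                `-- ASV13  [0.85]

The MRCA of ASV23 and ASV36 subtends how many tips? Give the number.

The MRCA of ASV23 and ASV36 is the node subtending (((ASV65,(ASV23,ASV47,ASV33)),ASV49,ASV48),(ASV40,((((ASV68,ASV5),ASV71),(ASV53,ASV37)),(((((ASV62,ASV46),ASV29),ASV15),(ASV36,(ASV45,ASV31),(ASV54,(ASV25,ASV21))),(ASV3,ASV7)),ASV13)))).
That clade contains 25 terminal taxa: ASV13, ASV15, ASV21, ASV23, ASV25, ASV29, ASV3, ASV31, ASV33, ASV36, ASV37, ASV40, ASV45, ASV46, ASV47, ASV48, ASV49, ASV5, ASV53, ASV54, ASV62, ASV65, ASV68, ASV7, ASV71.

25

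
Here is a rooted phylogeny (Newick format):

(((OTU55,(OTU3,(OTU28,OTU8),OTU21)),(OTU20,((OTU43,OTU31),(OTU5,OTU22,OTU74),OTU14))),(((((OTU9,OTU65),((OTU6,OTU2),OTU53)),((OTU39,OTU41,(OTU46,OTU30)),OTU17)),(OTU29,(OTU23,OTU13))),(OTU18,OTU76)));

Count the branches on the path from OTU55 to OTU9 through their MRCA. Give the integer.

The MRCA of OTU55 and OTU9 is the root of the tree.
From OTU55 up to that node: 3 branches. From OTU9 up to the same node: 6 branches. Total: 3 + 6 = 9.

9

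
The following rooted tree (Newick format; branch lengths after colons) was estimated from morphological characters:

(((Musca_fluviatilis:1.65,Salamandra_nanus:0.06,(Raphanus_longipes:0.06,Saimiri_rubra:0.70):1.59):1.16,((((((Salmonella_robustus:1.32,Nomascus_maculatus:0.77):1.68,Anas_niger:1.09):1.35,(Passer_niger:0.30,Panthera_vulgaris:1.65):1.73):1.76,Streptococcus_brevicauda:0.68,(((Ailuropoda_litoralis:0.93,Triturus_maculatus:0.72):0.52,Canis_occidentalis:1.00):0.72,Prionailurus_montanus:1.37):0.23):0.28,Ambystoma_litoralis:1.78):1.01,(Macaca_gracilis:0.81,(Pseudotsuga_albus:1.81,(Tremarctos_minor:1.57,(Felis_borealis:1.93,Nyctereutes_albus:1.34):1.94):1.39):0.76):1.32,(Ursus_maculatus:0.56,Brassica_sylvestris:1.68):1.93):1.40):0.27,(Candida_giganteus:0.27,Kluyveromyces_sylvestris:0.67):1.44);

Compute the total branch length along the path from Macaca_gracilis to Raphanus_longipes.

The path runs Macaca_gracilis → … → MRCA → … → Raphanus_longipes; the MRCA is the node subtending ((Musca_fluviatilis,Salamandra_nanus,(Raphanus_longipes,Saimiri_rubra)),((((((Salmonella_robustus,Nomascus_maculatus),Anas_niger),(Passer_niger,Panthera_vulgaris)),Streptococcus_brevicauda,(((Ailuropoda_litoralis,Triturus_maculatus),Canis_occidentalis),Prionailurus_montanus)),Ambystoma_litoralis),(Macaca_gracilis,(Pseudotsuga_albus,(Tremarctos_minor,(Felis_borealis,Nyctereutes_albus)))),(Ursus_maculatus,Brassica_sylvestris))).
Branch lengths along that path: 0.81 + 1.32 + 1.40 + 1.16 + 1.59 + 0.06 = 6.34.

6.34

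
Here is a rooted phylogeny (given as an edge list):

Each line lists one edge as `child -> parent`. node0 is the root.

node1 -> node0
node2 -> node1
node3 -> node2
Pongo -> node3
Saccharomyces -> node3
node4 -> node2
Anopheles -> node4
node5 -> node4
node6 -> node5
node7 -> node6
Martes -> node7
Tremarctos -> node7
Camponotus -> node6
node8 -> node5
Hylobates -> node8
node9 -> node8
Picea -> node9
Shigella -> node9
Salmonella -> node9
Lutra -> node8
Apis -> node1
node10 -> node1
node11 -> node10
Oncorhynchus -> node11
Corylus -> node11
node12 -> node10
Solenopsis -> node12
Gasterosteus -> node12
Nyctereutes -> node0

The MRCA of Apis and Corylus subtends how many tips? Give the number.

16

The MRCA of Apis and Corylus is the node subtending (((Pongo,Saccharomyces),(Anopheles,(((Martes,Tremarctos),Camponotus),(Hylobates,(Picea,Shigella,Salmonella),Lutra)))),Apis,((Oncorhynchus,Corylus),(Solenopsis,Gasterosteus))).
That clade contains 16 terminal taxa: Anopheles, Apis, Camponotus, Corylus, Gasterosteus, Hylobates, Lutra, Martes, Oncorhynchus, Picea, Pongo, Saccharomyces, Salmonella, Shigella, Solenopsis, Tremarctos.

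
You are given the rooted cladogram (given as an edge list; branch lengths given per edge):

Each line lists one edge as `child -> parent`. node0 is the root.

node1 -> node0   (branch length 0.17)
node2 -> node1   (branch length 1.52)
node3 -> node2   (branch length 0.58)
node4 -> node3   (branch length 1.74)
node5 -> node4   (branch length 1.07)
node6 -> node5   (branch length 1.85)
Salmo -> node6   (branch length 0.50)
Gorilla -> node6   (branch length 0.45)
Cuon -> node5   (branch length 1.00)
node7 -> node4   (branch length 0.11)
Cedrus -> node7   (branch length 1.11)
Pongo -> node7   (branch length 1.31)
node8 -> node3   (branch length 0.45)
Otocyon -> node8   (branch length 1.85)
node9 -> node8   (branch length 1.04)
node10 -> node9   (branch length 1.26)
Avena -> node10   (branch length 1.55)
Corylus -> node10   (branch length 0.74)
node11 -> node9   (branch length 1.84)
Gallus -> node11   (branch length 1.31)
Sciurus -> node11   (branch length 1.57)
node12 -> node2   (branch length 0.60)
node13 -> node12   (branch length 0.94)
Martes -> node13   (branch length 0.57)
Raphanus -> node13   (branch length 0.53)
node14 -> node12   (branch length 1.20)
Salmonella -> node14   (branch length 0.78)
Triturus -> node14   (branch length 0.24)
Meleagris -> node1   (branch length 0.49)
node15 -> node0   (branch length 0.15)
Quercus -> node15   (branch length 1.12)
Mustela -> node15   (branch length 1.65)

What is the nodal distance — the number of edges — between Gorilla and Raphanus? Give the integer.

8

The MRCA of Gorilla and Raphanus is the node subtending (((((Salmo,Gorilla),Cuon),(Cedrus,Pongo)),(Otocyon,((Avena,Corylus),(Gallus,Sciurus)))),((Martes,Raphanus),(Salmonella,Triturus))).
From Gorilla up to that node: 5 branches. From Raphanus up to the same node: 3 branches. Total: 5 + 3 = 8.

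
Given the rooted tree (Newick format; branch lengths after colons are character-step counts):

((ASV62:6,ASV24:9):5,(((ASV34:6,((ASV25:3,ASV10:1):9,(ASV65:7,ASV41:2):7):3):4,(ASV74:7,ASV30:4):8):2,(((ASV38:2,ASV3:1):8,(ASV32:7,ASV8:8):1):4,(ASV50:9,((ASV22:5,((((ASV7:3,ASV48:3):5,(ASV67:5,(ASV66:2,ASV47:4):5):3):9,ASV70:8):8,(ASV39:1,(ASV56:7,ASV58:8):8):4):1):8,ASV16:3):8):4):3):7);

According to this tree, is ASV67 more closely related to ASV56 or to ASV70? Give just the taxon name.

ASV70

The MRCA of ASV67 and ASV70 subtends (((ASV7,ASV48),(ASV67,(ASV66,ASV47))),ASV70) (6 taxa).
The MRCA of ASV67 and ASV56 subtends ((((ASV7,ASV48),(ASV67,(ASV66,ASV47))),ASV70),(ASV39,(ASV56,ASV58))) (9 taxa).
The first is nested inside the second, so ASV67 shares a more recent common ancestor with ASV70.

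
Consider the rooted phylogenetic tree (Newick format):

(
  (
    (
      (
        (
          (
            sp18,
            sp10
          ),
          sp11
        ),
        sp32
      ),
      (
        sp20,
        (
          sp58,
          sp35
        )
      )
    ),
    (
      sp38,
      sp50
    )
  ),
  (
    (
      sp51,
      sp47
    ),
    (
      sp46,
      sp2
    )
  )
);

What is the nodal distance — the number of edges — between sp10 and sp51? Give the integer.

The MRCA of sp10 and sp51 is the root of the tree.
From sp10 up to that node: 6 branches. From sp51 up to the same node: 3 branches. Total: 6 + 3 = 9.

9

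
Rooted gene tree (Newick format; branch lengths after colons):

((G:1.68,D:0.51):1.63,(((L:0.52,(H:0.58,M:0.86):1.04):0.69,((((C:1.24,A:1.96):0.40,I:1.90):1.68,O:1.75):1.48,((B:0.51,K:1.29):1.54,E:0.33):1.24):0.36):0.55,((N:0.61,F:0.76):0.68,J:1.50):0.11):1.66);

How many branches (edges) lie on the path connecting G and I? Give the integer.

The MRCA of G and I is the root of the tree.
From G up to that node: 2 branches. From I up to the same node: 6 branches. Total: 2 + 6 = 8.

8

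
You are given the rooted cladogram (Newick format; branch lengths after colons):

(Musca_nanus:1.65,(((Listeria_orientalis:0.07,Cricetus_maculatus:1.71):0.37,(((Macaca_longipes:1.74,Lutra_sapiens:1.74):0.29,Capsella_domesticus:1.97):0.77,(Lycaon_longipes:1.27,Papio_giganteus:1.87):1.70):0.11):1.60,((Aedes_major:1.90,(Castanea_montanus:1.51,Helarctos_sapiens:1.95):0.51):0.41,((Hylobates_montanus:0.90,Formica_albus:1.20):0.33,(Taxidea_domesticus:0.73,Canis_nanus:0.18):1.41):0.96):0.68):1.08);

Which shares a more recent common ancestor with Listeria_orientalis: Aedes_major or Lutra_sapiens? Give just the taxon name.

The MRCA of Listeria_orientalis and Lutra_sapiens subtends ((Listeria_orientalis,Cricetus_maculatus),(((Macaca_longipes,Lutra_sapiens),Capsella_domesticus),(Lycaon_longipes,Papio_giganteus))) (7 taxa).
The MRCA of Listeria_orientalis and Aedes_major subtends (((Listeria_orientalis,Cricetus_maculatus),(((Macaca_longipes,Lutra_sapiens),Capsella_domesticus),(Lycaon_longipes,Papio_giganteus))),((Aedes_major,(Castanea_montanus,Helarctos_sapiens)),((Hylobates_montanus,Formica_albus),(Taxidea_domesticus,Canis_nanus)))) (14 taxa).
The first is nested inside the second, so Listeria_orientalis shares a more recent common ancestor with Lutra_sapiens.

Lutra_sapiens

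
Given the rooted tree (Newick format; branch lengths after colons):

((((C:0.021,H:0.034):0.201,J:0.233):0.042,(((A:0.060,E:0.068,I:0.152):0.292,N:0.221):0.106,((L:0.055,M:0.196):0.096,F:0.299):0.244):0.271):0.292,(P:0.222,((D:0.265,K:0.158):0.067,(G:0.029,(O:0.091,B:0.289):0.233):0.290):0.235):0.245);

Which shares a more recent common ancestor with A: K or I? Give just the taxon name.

The MRCA of A and I subtends (A,E,I) (3 taxa).
The MRCA of A and K is the root, subtending the entire tree (16 taxa).
The first is nested inside the second, so A shares a more recent common ancestor with I.

I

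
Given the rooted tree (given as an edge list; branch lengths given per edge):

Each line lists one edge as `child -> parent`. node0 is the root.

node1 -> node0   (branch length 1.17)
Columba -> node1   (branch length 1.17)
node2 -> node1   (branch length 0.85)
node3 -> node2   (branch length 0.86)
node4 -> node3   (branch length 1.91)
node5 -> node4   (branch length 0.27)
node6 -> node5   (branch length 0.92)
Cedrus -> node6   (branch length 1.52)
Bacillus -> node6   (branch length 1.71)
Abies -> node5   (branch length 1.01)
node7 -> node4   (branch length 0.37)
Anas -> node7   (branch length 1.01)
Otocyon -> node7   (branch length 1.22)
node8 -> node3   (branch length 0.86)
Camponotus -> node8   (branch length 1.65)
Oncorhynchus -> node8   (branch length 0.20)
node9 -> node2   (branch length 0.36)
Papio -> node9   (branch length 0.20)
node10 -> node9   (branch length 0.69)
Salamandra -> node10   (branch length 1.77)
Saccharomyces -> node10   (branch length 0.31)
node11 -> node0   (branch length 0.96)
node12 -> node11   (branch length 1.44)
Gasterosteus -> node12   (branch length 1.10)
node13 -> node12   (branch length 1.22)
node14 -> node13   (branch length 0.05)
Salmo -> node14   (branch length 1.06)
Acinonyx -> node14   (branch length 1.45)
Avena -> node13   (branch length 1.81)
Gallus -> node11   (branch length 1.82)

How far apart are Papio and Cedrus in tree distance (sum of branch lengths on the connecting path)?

6.04

The path runs Papio → … → MRCA → … → Cedrus; the MRCA is the node subtending (((((Cedrus,Bacillus),Abies),(Anas,Otocyon)),(Camponotus,Oncorhynchus)),(Papio,(Salamandra,Saccharomyces))).
Branch lengths along that path: 0.20 + 0.36 + 0.86 + 1.91 + 0.27 + 0.92 + 1.52 = 6.04.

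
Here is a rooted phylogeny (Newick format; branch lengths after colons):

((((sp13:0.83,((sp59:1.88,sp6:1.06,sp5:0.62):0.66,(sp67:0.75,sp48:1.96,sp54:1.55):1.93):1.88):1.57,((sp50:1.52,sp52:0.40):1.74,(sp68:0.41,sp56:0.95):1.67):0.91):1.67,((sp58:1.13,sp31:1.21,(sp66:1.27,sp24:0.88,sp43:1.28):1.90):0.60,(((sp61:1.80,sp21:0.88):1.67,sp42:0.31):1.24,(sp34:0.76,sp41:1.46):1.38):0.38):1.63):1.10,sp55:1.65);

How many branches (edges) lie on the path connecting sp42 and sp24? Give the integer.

6

The MRCA of sp42 and sp24 is the node subtending ((sp58,sp31,(sp66,sp24,sp43)),(((sp61,sp21),sp42),(sp34,sp41))).
From sp42 up to that node: 3 branches. From sp24 up to the same node: 3 branches. Total: 3 + 3 = 6.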